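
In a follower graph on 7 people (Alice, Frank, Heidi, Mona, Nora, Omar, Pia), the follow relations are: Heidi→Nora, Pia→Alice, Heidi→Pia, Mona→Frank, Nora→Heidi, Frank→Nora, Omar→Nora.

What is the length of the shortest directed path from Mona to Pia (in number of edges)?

Distance 0: Mona.
Distance 1: Frank.
Distance 2: Nora.
Distance 3: Heidi.
Distance 4: Pia — contains Pia.

4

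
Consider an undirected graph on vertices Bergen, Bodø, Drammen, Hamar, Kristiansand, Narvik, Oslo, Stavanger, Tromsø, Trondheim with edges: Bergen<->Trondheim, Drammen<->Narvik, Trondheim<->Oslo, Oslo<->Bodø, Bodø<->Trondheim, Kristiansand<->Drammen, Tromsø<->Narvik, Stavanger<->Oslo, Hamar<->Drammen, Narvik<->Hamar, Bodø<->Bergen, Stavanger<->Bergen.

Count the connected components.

From Bergen: component {Bergen, Bodø, Oslo, Stavanger, Trondheim}.
From Drammen: component {Drammen, Hamar, Kristiansand, Narvik, Tromsø}.
That's 2 components.

2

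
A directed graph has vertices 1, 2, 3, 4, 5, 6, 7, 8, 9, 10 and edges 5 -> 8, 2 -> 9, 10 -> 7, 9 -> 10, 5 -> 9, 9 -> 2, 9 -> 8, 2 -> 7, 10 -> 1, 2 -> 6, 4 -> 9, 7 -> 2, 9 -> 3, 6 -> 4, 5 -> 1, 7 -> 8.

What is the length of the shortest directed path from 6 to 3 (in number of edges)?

3

Distance 0: 6.
Distance 1: 4.
Distance 2: 9.
Distance 3: 2, 3, 8, 10 — contains 3.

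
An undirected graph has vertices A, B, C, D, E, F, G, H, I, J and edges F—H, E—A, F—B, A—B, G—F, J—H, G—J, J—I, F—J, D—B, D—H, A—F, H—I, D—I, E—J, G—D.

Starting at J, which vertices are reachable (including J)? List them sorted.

Start at J.
Its neighbours: E, F, G, H, I.
Then their neighbours: A, B, D.
Nothing further is reachable.

A, B, D, E, F, G, H, I, J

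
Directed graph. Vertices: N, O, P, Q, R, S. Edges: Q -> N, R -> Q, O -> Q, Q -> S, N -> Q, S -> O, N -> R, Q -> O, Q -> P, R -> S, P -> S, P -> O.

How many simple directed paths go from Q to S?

Q→N→R→S
Q→P→S
Q→S

3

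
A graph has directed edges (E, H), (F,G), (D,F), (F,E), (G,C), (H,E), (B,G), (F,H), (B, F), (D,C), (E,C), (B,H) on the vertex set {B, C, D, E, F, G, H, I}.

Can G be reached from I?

I has no outgoing edges, so nothing is reachable from it.

No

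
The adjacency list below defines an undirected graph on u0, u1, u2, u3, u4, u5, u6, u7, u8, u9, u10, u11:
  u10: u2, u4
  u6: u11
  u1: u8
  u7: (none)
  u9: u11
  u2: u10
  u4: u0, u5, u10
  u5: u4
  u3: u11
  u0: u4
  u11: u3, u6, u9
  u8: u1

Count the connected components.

From u0: component {u0, u2, u4, u5, u10}.
From u1: component {u1, u8}.
From u3: component {u3, u6, u9, u11}.
From u7: component {u7}.
That's 4 components.

4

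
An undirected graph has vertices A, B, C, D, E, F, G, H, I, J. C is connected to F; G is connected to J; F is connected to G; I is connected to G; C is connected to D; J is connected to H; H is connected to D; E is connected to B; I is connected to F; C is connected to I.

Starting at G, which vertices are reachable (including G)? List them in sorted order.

C, D, F, G, H, I, J

Start at G.
Its neighbours: F, I, J.
Then their neighbours: C, H.
Then next layer: D.
Nothing further is reachable.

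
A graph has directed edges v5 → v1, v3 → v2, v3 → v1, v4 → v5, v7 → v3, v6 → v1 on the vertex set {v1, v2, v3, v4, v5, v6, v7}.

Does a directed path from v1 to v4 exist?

v1 has no outgoing edges, so nothing is reachable from it.

No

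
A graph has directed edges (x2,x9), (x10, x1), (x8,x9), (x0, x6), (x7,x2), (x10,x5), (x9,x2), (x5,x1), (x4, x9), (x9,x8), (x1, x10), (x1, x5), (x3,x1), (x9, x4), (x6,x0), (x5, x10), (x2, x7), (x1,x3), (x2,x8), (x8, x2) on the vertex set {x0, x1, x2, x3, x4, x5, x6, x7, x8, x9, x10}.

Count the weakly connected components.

3

From x0: component {x0, x6}.
From x1: component {x1, x3, x5, x10}.
From x2: component {x2, x4, x7, x8, x9}.
That's 3 components.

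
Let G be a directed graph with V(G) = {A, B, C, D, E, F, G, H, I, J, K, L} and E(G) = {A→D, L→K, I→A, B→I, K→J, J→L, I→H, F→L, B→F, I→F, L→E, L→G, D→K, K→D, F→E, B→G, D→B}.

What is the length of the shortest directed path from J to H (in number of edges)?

Distance 0: J.
Distance 1: L.
Distance 2: E, G, K.
Distance 3: D.
Distance 4: B.
Distance 5: F, I.
Distance 6: A, H — contains H.

6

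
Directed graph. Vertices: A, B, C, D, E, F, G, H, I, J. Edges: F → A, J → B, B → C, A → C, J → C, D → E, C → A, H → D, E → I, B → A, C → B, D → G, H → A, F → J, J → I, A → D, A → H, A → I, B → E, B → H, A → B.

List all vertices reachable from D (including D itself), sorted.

D, E, G, I

Start at D.
Its neighbours: E, G.
Then their neighbours: I.
Nothing further is reachable.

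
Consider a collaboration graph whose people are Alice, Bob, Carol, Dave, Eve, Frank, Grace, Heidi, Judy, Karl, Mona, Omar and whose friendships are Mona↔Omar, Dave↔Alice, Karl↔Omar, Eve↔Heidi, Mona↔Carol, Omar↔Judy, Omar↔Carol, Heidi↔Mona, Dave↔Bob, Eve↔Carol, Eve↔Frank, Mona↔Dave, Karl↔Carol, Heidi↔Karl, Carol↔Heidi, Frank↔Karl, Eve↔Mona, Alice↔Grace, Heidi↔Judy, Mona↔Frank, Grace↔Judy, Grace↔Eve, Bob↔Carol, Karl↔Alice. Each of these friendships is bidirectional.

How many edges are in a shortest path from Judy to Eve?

Distance 0: Judy.
Distance 1: Grace, Heidi, Omar.
Distance 2: Alice, Carol, Eve, Karl, Mona — contains Eve.

2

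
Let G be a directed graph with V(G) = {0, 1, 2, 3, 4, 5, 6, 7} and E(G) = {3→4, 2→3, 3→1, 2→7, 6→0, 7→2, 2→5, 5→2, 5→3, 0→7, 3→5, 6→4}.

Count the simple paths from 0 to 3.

2

0→7→2→3
0→7→2→5→3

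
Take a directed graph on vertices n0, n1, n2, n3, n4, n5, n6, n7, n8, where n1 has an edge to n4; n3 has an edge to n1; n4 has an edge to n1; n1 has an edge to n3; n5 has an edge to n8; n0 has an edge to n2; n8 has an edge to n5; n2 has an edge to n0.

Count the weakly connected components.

From n0: component {n0, n2}.
From n1: component {n1, n3, n4}.
From n5: component {n5, n8}.
From n6: component {n6}.
From n7: component {n7}.
That's 5 components.

5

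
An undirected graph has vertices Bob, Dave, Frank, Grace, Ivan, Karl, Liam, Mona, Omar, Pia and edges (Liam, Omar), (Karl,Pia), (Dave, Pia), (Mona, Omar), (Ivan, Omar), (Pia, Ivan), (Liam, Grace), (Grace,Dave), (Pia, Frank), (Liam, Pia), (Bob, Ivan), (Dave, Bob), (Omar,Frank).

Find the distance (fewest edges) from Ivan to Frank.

2

Distance 0: Ivan.
Distance 1: Bob, Omar, Pia.
Distance 2: Dave, Frank, Karl, Liam, Mona — contains Frank.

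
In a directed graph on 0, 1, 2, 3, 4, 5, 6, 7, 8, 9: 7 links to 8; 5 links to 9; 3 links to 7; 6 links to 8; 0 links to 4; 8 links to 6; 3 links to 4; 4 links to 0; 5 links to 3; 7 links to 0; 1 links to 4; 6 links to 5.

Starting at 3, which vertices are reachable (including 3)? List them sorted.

Start at 3.
Its neighbours: 4, 7.
Then their neighbours: 0, 8.
Then next layer: 6.
Then next layer: 5.
Then next layer: 9.
Nothing further is reachable.

0, 3, 4, 5, 6, 7, 8, 9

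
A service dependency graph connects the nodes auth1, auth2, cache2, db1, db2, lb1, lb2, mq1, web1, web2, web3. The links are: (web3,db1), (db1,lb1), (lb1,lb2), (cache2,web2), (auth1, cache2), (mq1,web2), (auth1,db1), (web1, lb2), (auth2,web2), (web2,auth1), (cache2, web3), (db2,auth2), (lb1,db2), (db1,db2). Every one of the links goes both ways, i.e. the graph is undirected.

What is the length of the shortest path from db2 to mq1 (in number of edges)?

Distance 0: db2.
Distance 1: auth2, db1, lb1.
Distance 2: auth1, lb2, web2, web3.
Distance 3: cache2, mq1, web1 — contains mq1.

3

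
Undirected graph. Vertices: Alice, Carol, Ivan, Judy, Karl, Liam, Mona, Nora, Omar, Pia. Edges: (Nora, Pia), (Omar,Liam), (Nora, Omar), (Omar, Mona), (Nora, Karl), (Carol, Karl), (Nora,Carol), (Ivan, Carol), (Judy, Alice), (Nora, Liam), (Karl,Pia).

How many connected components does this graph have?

From Alice: component {Alice, Judy}.
From Carol: component {Carol, Ivan, Karl, Liam, Mona, Nora, Omar, Pia}.
That's 2 components.

2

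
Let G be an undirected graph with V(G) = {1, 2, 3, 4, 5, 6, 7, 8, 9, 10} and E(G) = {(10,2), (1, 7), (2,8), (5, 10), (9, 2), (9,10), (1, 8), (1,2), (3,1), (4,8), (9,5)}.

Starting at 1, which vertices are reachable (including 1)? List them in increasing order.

1, 2, 3, 4, 5, 7, 8, 9, 10

Start at 1.
Its neighbours: 2, 3, 7, 8.
Then their neighbours: 4, 9, 10.
Then next layer: 5.
Nothing further is reachable.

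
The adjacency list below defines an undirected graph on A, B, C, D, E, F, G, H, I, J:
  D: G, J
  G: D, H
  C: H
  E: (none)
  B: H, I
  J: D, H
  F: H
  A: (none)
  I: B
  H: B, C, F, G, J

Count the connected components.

From A: component {A}.
From B: component {B, C, D, F, G, H, I, J}.
From E: component {E}.
That's 3 components.

3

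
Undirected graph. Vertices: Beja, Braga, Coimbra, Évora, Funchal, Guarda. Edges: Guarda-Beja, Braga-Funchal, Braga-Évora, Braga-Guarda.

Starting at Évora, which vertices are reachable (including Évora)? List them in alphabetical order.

Start at Évora.
Its neighbours: Braga.
Then their neighbours: Funchal, Guarda.
Then next layer: Beja.
Nothing further is reachable.

Beja, Braga, Évora, Funchal, Guarda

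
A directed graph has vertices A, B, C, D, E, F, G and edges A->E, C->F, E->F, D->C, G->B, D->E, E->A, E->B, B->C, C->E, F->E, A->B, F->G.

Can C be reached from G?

Yes

Explore from G.
Distance 1: reach B.
Distance 2: reach C.
Found C.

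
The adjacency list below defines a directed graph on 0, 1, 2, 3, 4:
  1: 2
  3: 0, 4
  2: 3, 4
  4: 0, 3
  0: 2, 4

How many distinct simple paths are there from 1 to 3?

2

1→2→3
1→2→4→3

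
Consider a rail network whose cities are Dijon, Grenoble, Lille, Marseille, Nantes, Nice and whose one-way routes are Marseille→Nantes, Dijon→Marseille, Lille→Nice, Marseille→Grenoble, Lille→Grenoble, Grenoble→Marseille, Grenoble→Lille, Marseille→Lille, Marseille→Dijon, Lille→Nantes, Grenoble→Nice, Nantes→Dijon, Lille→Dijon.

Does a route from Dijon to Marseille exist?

Yes

Explore from Dijon.
Distance 1: reach Marseille.
Found Marseille.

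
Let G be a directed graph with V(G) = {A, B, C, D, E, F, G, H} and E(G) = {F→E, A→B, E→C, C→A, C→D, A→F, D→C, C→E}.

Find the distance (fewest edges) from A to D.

Distance 0: A.
Distance 1: B, F.
Distance 2: E.
Distance 3: C.
Distance 4: D — contains D.

4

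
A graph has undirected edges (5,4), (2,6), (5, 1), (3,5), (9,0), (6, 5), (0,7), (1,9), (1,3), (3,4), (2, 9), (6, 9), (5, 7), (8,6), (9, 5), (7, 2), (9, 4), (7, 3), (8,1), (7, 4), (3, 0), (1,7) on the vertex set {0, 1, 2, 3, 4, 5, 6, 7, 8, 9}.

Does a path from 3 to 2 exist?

Explore from 3.
Distance 1: reach 0, 1, 4, 5, 7.
Distance 2: reach 2, 6, 8, 9.
Found 2.

Yes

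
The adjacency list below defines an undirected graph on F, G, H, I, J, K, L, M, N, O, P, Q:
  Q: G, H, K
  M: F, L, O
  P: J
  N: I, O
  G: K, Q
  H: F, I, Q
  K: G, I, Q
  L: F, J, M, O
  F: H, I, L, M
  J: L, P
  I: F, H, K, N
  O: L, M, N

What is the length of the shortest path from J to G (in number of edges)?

5

Distance 0: J.
Distance 1: L, P.
Distance 2: F, M, O.
Distance 3: H, I, N.
Distance 4: K, Q.
Distance 5: G — contains G.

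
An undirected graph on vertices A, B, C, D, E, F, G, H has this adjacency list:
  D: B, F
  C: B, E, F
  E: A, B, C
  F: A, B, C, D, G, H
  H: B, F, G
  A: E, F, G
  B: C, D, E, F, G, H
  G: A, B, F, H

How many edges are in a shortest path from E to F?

Distance 0: E.
Distance 1: A, B, C.
Distance 2: D, F, G, H — contains F.

2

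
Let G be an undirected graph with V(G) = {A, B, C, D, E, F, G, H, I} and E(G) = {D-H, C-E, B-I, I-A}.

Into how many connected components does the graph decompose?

From A: component {A, B, I}.
From C: component {C, E}.
From D: component {D, H}.
From F: component {F}.
From G: component {G}.
That's 5 components.

5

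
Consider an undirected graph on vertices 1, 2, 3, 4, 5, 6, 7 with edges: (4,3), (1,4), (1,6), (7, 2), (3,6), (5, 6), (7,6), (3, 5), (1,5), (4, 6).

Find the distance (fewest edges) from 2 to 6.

2

Distance 0: 2.
Distance 1: 7.
Distance 2: 6 — contains 6.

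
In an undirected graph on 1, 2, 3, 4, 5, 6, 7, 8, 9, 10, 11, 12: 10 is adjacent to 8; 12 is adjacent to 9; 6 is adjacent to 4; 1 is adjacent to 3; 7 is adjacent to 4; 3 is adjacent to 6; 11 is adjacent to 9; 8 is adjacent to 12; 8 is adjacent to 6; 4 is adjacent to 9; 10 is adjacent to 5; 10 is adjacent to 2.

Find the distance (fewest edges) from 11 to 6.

Distance 0: 11.
Distance 1: 9.
Distance 2: 4, 12.
Distance 3: 6, 7, 8 — contains 6.

3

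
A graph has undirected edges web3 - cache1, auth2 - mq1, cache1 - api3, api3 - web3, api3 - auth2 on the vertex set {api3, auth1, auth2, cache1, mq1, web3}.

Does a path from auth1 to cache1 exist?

auth1 has no edges, so nothing is reachable from it.

No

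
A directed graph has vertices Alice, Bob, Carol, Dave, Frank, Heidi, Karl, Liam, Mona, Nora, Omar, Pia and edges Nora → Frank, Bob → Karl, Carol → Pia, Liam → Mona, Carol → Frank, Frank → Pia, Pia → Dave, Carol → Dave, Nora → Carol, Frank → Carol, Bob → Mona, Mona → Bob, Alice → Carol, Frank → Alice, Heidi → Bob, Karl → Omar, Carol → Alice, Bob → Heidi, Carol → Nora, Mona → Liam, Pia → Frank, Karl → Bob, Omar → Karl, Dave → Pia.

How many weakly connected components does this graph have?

2

From Alice: component {Alice, Carol, Dave, Frank, Nora, Pia}.
From Bob: component {Bob, Heidi, Karl, Liam, Mona, Omar}.
That's 2 components.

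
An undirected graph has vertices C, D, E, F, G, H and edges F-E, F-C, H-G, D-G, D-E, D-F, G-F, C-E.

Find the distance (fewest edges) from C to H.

3

Distance 0: C.
Distance 1: E, F.
Distance 2: D, G.
Distance 3: H — contains H.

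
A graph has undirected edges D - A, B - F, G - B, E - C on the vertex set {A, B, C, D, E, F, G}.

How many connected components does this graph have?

3

From A: component {A, D}.
From B: component {B, F, G}.
From C: component {C, E}.
That's 3 components.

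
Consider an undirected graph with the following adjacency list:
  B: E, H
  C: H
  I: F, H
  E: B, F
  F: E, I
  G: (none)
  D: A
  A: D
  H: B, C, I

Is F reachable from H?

Explore from H.
Distance 1: reach B, C, I.
Distance 2: reach E, F.
Found F.

Yes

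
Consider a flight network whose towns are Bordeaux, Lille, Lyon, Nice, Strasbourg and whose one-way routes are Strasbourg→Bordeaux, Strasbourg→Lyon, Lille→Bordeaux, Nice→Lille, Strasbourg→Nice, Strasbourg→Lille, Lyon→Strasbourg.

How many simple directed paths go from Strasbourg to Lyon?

Strasbourg→Lyon

1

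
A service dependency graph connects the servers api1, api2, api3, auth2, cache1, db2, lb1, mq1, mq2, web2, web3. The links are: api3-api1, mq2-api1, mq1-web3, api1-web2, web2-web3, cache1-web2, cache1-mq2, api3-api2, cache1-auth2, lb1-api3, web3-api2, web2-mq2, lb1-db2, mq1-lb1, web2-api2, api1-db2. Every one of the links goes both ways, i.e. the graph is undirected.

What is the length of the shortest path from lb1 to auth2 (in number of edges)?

5

Distance 0: lb1.
Distance 1: api3, db2, mq1.
Distance 2: api1, api2, web3.
Distance 3: mq2, web2.
Distance 4: cache1.
Distance 5: auth2 — contains auth2.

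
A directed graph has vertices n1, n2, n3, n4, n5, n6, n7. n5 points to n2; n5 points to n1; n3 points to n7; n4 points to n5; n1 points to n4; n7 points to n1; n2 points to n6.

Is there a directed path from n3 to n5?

Explore from n3.
Distance 1: reach n7.
Distance 2: reach n1.
Distance 3: reach n4.
Distance 4: reach n5.
Found n5.

Yes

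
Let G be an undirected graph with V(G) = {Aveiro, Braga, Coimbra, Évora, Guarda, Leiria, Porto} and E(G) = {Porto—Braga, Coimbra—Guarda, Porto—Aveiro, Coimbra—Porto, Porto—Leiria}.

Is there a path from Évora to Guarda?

Évora has no edges, so nothing is reachable from it.

No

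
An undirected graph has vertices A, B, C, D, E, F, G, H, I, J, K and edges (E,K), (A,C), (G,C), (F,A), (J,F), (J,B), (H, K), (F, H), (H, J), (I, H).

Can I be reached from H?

Yes

Explore from H.
Distance 1: reach F, I, J, K.
Found I.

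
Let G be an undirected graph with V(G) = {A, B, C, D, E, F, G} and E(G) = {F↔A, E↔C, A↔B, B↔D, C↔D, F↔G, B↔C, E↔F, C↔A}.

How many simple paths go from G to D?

7

G–F–A–B–C–D
G–F–A–B–D
G–F–A–C–B–D
G–F–A–C–D
G–F–E–C–A–B–D
G–F–E–C–B–D
G–F–E–C–D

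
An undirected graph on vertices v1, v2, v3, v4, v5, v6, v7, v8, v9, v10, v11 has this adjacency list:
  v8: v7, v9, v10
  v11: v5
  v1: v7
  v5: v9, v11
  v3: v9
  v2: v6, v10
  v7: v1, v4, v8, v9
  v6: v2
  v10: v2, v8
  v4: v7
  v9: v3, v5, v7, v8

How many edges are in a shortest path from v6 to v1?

5

Distance 0: v6.
Distance 1: v2.
Distance 2: v10.
Distance 3: v8.
Distance 4: v7, v9.
Distance 5: v1, v3, v4, v5 — contains v1.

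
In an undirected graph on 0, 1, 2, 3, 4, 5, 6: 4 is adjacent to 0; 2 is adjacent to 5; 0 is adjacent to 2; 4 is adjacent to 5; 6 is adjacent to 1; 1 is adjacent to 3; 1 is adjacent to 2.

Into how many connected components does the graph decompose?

1

From 0: component {0, 1, 2, 3, 4, 5, 6}.
That's 1 component.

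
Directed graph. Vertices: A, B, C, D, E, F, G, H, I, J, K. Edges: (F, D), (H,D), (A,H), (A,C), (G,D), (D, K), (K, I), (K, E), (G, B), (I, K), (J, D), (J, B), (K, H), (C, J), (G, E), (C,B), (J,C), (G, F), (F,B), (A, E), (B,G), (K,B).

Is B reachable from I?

Explore from I.
Distance 1: reach K.
Distance 2: reach B, E, H.
Found B.

Yes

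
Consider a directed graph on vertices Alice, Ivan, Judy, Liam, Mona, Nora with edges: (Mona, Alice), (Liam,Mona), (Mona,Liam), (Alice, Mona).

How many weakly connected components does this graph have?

4

From Alice: component {Alice, Liam, Mona}.
From Ivan: component {Ivan}.
From Judy: component {Judy}.
From Nora: component {Nora}.
That's 4 components.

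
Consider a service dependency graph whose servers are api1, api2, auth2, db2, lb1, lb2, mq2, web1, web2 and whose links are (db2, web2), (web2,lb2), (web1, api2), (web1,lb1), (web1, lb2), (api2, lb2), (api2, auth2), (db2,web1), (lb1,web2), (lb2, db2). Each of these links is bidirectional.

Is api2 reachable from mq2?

No

mq2 has no edges, so nothing is reachable from it.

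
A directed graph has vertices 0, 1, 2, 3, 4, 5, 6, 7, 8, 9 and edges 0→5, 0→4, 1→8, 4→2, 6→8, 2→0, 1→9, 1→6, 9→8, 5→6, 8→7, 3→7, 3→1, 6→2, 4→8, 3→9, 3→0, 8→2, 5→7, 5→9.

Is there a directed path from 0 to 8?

Explore from 0.
Distance 1: reach 4, 5.
Distance 2: reach 2, 6, 7, 8, 9.
Found 8.

Yes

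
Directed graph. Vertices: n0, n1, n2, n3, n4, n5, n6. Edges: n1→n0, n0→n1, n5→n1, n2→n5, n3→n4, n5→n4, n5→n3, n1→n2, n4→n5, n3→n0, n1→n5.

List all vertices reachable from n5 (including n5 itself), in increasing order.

n0, n1, n2, n3, n4, n5

Start at n5.
Its neighbours: n1, n3, n4.
Then their neighbours: n0, n2.
Nothing further is reachable.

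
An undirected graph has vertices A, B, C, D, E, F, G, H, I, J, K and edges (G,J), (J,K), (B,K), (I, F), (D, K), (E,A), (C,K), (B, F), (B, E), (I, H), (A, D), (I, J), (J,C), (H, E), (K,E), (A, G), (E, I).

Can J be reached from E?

Yes

Explore from E.
Distance 1: reach A, B, H, I, K.
Distance 2: reach C, D, F, G, J.
Found J.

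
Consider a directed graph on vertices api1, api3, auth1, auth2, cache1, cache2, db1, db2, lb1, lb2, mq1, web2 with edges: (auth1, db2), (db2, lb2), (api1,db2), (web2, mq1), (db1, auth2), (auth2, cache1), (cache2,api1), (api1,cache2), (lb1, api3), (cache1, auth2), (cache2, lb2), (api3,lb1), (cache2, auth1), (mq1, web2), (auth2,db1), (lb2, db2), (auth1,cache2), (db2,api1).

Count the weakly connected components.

From api1: component {api1, auth1, cache2, db2, lb2}.
From api3: component {api3, lb1}.
From auth2: component {auth2, cache1, db1}.
From mq1: component {mq1, web2}.
That's 4 components.

4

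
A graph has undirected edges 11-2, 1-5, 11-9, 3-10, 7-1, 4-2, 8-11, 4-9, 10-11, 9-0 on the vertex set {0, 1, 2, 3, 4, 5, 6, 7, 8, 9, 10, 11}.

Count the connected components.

From 0: component {0, 2, 3, 4, 8, 9, 10, 11}.
From 1: component {1, 5, 7}.
From 6: component {6}.
That's 3 components.

3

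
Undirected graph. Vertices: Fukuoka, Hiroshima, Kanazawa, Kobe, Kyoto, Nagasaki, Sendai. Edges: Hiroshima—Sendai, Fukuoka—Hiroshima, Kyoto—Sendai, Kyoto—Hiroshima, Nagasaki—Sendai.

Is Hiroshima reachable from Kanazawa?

No

Kanazawa has no edges, so nothing is reachable from it.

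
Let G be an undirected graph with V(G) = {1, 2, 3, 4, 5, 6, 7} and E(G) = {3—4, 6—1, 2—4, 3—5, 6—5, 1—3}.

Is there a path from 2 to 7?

No

Explore from 2.
Distance 1: reach 4.
Distance 2: reach 3.
Distance 3: reach 1, 5.
Distance 4: reach 6.
The search is exhausted without reaching 7; it lies in a different component.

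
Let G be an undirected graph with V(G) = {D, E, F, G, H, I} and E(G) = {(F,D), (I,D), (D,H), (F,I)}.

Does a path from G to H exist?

No

G has no edges, so nothing is reachable from it.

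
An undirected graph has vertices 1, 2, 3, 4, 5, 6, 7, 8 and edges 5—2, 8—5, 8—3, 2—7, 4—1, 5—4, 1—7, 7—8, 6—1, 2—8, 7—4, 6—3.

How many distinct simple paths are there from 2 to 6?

2–5–4–1–6
2–5–4–1–7–8–3–6
2–5–4–7–1–6
2–5–4–7–8–3–6
2–5–8–3–6
2–5–8–7–1–6
2–5–8–7–4–1–6
2–7–1–4–5–8–3–6
... and 10 more.

18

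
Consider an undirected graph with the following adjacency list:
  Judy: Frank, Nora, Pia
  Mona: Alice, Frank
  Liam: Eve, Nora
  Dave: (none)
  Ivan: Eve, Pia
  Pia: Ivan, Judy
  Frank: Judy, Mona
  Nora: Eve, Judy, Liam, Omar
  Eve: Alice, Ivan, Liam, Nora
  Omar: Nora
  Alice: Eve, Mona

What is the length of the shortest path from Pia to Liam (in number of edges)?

Distance 0: Pia.
Distance 1: Ivan, Judy.
Distance 2: Eve, Frank, Nora.
Distance 3: Alice, Liam, Mona, Omar — contains Liam.

3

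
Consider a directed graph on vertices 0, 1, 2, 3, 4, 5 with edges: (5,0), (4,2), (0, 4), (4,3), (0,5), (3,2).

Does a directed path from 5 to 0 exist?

Explore from 5.
Distance 1: reach 0.
Found 0.

Yes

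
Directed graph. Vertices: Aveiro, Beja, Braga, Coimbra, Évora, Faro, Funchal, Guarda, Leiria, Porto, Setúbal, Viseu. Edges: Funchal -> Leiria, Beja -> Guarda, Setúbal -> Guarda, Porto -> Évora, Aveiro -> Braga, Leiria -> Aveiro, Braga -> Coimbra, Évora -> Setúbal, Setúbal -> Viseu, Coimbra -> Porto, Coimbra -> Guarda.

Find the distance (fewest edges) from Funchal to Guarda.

Distance 0: Funchal.
Distance 1: Leiria.
Distance 2: Aveiro.
Distance 3: Braga.
Distance 4: Coimbra.
Distance 5: Guarda, Porto — contains Guarda.

5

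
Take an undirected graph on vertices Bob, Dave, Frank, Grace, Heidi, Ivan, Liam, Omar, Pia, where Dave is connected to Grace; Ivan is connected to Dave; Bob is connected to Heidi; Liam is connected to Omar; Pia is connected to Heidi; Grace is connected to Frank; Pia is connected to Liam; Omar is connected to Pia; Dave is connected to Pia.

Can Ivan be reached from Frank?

Yes

Explore from Frank.
Distance 1: reach Grace.
Distance 2: reach Dave.
Distance 3: reach Ivan, Pia.
Found Ivan.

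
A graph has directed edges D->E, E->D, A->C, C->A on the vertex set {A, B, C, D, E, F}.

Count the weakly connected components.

From A: component {A, C}.
From B: component {B}.
From D: component {D, E}.
From F: component {F}.
That's 4 components.

4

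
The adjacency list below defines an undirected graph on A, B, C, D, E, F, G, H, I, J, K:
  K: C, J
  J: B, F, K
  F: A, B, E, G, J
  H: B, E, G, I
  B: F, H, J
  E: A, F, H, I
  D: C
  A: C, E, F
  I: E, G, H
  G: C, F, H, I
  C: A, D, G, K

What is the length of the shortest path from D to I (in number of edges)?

Distance 0: D.
Distance 1: C.
Distance 2: A, G, K.
Distance 3: E, F, H, I, J — contains I.

3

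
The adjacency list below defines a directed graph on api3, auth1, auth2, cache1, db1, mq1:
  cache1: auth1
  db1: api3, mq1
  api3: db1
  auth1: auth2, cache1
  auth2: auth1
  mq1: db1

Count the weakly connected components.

2

From api3: component {api3, db1, mq1}.
From auth1: component {auth1, auth2, cache1}.
That's 2 components.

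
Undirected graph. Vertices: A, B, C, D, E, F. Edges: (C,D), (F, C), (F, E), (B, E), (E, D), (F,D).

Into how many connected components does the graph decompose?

From A: component {A}.
From B: component {B, C, D, E, F}.
That's 2 components.

2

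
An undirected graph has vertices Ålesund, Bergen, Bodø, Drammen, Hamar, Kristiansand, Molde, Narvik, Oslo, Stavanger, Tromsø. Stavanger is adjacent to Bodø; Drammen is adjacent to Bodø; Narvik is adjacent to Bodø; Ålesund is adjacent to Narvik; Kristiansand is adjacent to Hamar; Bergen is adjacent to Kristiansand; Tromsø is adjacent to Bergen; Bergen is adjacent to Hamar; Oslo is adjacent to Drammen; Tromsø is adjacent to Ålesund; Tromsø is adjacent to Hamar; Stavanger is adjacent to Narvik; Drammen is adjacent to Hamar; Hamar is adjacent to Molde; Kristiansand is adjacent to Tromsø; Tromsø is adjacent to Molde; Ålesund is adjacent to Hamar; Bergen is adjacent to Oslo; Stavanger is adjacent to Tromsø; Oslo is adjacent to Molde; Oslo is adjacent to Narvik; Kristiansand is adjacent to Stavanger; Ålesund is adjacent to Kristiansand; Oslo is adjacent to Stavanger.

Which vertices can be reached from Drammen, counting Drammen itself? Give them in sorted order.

Ålesund, Bergen, Bodø, Drammen, Hamar, Kristiansand, Molde, Narvik, Oslo, Stavanger, Tromsø

Start at Drammen.
Its neighbours: Bodø, Hamar, Oslo.
Then their neighbours: Ålesund, Bergen, Kristiansand, Molde, Narvik, Stavanger, Tromsø.
Every vertex is now reached.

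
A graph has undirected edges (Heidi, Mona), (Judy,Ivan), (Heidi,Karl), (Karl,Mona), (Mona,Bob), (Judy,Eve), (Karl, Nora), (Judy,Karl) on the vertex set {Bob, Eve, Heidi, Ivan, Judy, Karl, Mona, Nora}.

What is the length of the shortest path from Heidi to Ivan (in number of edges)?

3

Distance 0: Heidi.
Distance 1: Karl, Mona.
Distance 2: Bob, Judy, Nora.
Distance 3: Eve, Ivan — contains Ivan.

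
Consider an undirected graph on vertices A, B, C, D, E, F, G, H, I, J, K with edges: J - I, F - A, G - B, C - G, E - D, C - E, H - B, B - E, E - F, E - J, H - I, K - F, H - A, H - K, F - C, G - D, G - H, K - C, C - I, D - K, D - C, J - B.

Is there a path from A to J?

Explore from A.
Distance 1: reach F, H.
Distance 2: reach B, C, E, G, I, K.
Distance 3: reach D, J.
Found J.

Yes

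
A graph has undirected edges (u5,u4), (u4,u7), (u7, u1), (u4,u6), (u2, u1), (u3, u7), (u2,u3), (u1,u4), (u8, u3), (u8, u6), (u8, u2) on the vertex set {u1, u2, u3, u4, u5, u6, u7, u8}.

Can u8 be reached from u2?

Yes

Explore from u2.
Distance 1: reach u1, u3, u8.
Found u8.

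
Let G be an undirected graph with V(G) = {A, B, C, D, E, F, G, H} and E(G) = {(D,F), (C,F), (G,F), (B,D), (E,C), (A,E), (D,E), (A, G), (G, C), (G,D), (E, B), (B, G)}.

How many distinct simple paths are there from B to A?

B–D–E–A
B–D–E–C–F–G–A
B–D–E–C–G–A
B–D–F–C–E–A
B–D–F–C–G–A
B–D–F–G–A
B–D–F–G–C–E–A
B–D–G–A
... and 16 more.

24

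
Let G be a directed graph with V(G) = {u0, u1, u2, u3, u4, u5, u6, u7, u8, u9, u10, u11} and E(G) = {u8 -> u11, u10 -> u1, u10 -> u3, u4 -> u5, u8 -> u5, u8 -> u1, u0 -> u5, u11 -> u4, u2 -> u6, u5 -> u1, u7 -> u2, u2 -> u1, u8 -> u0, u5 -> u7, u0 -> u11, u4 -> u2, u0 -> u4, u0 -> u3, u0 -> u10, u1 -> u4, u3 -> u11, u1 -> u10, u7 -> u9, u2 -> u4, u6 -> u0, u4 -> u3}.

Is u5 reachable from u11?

Explore from u11.
Distance 1: reach u4.
Distance 2: reach u2, u3, u5.
Found u5.

Yes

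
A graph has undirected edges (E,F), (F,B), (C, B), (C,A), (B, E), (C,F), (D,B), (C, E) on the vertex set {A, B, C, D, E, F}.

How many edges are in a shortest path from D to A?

3

Distance 0: D.
Distance 1: B.
Distance 2: C, E, F.
Distance 3: A — contains A.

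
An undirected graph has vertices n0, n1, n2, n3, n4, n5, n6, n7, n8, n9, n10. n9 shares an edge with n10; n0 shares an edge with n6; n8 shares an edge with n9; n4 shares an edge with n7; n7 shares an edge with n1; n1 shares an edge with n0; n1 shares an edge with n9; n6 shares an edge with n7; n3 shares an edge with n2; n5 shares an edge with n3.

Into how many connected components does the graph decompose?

2

From n0: component {n0, n1, n4, n6, n7, n8, n9, n10}.
From n2: component {n2, n3, n5}.
That's 2 components.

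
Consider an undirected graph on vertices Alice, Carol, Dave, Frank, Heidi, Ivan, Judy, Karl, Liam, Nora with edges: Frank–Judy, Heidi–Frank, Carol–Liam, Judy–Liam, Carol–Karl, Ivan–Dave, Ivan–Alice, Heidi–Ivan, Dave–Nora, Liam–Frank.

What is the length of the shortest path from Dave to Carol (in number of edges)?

5

Distance 0: Dave.
Distance 1: Ivan, Nora.
Distance 2: Alice, Heidi.
Distance 3: Frank.
Distance 4: Judy, Liam.
Distance 5: Carol — contains Carol.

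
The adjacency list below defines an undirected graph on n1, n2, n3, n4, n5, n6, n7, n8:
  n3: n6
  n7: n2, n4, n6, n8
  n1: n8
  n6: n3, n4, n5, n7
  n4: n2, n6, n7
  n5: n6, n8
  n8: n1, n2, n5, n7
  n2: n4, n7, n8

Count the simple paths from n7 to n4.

7

n7–n2–n4
n7–n2–n8–n5–n6–n4
n7–n4
n7–n6–n4
n7–n6–n5–n8–n2–n4
n7–n8–n2–n4
n7–n8–n5–n6–n4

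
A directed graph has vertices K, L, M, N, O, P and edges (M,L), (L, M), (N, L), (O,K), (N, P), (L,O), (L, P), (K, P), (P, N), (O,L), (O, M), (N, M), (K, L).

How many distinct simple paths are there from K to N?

K→L→P→N
K→P→N

2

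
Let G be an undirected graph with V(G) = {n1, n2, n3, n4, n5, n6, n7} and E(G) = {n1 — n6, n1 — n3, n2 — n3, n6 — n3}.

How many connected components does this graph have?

From n1: component {n1, n2, n3, n6}.
From n4: component {n4}.
From n5: component {n5}.
From n7: component {n7}.
That's 4 components.

4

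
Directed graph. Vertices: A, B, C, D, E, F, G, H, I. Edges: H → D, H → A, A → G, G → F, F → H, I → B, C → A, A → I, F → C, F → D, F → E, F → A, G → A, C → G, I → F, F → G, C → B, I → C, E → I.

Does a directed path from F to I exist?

Explore from F.
Distance 1: reach A, C, D, E, G, H.
Distance 2: reach B, I.
Found I.

Yes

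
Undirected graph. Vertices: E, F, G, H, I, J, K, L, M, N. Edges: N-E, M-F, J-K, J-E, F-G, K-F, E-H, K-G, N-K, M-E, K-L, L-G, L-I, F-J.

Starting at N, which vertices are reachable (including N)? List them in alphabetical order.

E, F, G, H, I, J, K, L, M, N

Start at N.
Its neighbours: E, K.
Then their neighbours: F, G, H, J, L, M.
Then next layer: I.
Every vertex is now reached.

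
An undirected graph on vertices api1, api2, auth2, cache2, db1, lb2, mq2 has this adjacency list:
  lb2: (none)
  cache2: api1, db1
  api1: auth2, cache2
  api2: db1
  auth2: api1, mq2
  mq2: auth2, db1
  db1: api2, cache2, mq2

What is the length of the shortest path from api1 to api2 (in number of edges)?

Distance 0: api1.
Distance 1: auth2, cache2.
Distance 2: db1, mq2.
Distance 3: api2 — contains api2.

3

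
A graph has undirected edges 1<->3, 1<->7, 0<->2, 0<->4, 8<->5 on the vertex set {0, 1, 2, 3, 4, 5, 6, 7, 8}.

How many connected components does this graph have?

From 0: component {0, 2, 4}.
From 1: component {1, 3, 7}.
From 5: component {5, 8}.
From 6: component {6}.
That's 4 components.

4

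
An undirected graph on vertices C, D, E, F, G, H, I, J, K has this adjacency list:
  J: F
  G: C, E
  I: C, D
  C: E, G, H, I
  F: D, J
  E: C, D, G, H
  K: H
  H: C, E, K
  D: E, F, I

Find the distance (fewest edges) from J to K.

5

Distance 0: J.
Distance 1: F.
Distance 2: D.
Distance 3: E, I.
Distance 4: C, G, H.
Distance 5: K — contains K.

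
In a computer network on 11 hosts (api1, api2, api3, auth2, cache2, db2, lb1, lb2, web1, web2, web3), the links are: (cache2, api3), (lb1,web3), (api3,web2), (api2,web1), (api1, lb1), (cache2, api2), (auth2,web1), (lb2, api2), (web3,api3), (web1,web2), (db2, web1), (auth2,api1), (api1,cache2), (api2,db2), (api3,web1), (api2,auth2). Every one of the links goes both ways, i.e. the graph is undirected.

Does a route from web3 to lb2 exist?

Yes

Explore from web3.
Distance 1: reach api3, lb1.
Distance 2: reach api1, cache2, web1, web2.
Distance 3: reach api2, auth2, db2.
Distance 4: reach lb2.
Found lb2.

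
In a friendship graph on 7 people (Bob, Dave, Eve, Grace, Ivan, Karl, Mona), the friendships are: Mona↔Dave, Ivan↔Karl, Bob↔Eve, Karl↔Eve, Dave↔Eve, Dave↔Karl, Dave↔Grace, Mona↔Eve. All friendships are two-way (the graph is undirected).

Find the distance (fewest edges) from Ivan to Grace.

3

Distance 0: Ivan.
Distance 1: Karl.
Distance 2: Dave, Eve.
Distance 3: Bob, Grace, Mona — contains Grace.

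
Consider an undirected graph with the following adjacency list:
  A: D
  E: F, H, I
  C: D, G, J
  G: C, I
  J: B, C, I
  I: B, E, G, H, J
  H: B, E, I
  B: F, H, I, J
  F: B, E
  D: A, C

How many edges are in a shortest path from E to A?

5

Distance 0: E.
Distance 1: F, H, I.
Distance 2: B, G, J.
Distance 3: C.
Distance 4: D.
Distance 5: A — contains A.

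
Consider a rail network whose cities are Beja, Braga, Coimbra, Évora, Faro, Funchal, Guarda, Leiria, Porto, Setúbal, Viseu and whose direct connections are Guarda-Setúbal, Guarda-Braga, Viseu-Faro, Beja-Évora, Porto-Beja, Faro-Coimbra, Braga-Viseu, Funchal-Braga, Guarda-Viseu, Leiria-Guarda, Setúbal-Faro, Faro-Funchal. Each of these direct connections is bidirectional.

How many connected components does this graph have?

2

From Beja: component {Beja, Évora, Porto}.
From Braga: component {Braga, Coimbra, Faro, Funchal, Guarda, Leiria, Setúbal, Viseu}.
That's 2 components.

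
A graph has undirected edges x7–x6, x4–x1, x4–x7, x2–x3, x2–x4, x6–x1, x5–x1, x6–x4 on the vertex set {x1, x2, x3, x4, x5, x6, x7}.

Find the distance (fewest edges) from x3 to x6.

Distance 0: x3.
Distance 1: x2.
Distance 2: x4.
Distance 3: x1, x6, x7 — contains x6.

3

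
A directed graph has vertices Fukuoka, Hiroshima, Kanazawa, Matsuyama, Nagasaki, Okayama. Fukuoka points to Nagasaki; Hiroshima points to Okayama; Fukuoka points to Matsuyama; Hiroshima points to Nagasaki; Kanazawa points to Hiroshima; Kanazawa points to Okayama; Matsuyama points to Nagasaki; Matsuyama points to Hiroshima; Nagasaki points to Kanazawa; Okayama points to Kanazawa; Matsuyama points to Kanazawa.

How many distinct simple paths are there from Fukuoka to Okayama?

Fukuoka→Matsuyama→Hiroshima→Nagasaki→Kanazawa→Okayama
Fukuoka→Matsuyama→Hiroshima→Okayama
Fukuoka→Matsuyama→Kanazawa→Hiroshima→Okayama
Fukuoka→Matsuyama→Kanazawa→Okayama
Fukuoka→Matsuyama→Nagasaki→Kanazawa→Hiroshima→Okayama
Fukuoka→Matsuyama→Nagasaki→Kanazawa→Okayama
Fukuoka→Nagasaki→Kanazawa→Hiroshima→Okayama
Fukuoka→Nagasaki→Kanazawa→Okayama

8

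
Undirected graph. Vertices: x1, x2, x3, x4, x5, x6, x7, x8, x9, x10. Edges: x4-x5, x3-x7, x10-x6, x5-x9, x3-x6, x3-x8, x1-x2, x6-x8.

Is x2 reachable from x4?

Explore from x4.
Distance 1: reach x5.
Distance 2: reach x9.
The search is exhausted without reaching x2; it lies in a different component.

No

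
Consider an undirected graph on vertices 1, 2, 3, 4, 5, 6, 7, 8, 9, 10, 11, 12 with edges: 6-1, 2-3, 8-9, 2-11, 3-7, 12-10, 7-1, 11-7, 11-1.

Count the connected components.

5

From 1: component {1, 2, 3, 6, 7, 11}.
From 4: component {4}.
From 5: component {5}.
From 8: component {8, 9}.
From 10: component {10, 12}.
That's 5 components.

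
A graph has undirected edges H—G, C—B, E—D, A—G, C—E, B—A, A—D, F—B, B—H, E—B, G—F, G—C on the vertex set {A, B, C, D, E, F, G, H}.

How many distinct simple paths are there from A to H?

15

A–B–C–G–H
A–B–E–C–G–H
A–B–F–G–H
A–B–H
A–D–E–B–C–G–H
A–D–E–B–F–G–H
A–D–E–B–H
A–D–E–C–B–F–G–H
A–D–E–C–B–H
A–D–E–C–G–F–B–H
A–D–E–C–G–H
A–G–C–B–H
A–G–C–E–B–H
A–G–F–B–H
A–G–H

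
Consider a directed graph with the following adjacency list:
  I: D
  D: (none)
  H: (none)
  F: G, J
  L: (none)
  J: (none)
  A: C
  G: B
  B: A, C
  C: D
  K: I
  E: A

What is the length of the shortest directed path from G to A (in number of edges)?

2

Distance 0: G.
Distance 1: B.
Distance 2: A, C — contains A.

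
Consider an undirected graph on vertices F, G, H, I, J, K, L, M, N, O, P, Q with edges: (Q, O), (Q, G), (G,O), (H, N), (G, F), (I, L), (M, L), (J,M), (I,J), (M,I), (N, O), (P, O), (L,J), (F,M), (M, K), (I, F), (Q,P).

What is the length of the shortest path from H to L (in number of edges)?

6

Distance 0: H.
Distance 1: N.
Distance 2: O.
Distance 3: G, P, Q.
Distance 4: F.
Distance 5: I, M.
Distance 6: J, K, L — contains L.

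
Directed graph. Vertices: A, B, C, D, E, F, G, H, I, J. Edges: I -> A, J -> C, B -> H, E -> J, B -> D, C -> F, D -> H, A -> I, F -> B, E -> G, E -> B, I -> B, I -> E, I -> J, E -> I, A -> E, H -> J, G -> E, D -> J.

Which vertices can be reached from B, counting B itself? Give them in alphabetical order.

Start at B.
Its neighbours: D, H.
Then their neighbours: J.
Then next layer: C.
Then next layer: F.
Nothing further is reachable.

B, C, D, F, H, J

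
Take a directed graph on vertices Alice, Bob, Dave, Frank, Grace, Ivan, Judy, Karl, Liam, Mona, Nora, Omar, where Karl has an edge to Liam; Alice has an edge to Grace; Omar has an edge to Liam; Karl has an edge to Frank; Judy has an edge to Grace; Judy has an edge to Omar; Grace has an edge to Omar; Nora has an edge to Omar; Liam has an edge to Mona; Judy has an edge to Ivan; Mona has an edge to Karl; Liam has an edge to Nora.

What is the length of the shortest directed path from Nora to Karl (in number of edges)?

Distance 0: Nora.
Distance 1: Omar.
Distance 2: Liam.
Distance 3: Mona.
Distance 4: Karl — contains Karl.

4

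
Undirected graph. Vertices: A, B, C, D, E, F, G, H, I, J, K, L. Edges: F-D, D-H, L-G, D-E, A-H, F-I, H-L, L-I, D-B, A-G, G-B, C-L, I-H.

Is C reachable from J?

J has no edges, so nothing is reachable from it.

No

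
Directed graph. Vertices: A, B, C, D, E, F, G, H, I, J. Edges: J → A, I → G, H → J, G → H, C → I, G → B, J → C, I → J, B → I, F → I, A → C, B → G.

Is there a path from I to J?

Explore from I.
Distance 1: reach G, J.
Found J.

Yes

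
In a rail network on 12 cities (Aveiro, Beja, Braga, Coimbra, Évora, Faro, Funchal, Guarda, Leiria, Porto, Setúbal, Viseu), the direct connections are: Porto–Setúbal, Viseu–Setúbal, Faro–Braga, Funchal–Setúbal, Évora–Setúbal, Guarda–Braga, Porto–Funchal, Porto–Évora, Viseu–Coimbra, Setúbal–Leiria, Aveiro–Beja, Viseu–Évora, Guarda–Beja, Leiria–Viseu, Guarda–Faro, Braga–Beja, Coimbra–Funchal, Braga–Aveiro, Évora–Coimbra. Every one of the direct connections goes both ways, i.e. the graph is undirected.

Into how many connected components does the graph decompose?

From Aveiro: component {Aveiro, Beja, Braga, Faro, Guarda}.
From Coimbra: component {Coimbra, Évora, Funchal, Leiria, Porto, Setúbal, Viseu}.
That's 2 components.

2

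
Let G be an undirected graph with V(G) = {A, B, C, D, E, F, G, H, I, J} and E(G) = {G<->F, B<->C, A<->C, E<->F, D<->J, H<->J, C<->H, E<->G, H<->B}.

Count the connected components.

3

From A: component {A, B, C, D, H, J}.
From E: component {E, F, G}.
From I: component {I}.
That's 3 components.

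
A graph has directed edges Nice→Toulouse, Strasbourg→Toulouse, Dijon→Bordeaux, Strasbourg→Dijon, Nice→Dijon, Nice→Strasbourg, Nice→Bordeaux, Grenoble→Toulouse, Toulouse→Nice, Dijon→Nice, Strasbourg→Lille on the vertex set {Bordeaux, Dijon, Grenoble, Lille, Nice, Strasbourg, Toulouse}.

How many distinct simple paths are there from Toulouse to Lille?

Toulouse→Nice→Strasbourg→Lille

1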